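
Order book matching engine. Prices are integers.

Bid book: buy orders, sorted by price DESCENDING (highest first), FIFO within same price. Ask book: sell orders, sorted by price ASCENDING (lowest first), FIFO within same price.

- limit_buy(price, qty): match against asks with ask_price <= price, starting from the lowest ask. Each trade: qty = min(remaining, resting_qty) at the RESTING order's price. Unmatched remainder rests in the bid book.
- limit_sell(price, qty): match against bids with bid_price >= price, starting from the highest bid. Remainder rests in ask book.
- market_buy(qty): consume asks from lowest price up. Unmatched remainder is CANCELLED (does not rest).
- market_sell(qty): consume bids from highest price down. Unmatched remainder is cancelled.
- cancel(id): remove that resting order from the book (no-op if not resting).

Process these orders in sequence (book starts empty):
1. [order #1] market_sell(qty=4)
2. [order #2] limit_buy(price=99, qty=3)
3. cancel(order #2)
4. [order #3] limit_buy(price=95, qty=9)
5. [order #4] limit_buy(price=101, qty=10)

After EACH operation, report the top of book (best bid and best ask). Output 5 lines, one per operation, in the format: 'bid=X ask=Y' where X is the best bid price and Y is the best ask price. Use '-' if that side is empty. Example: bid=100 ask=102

Answer: bid=- ask=-
bid=99 ask=-
bid=- ask=-
bid=95 ask=-
bid=101 ask=-

Derivation:
After op 1 [order #1] market_sell(qty=4): fills=none; bids=[-] asks=[-]
After op 2 [order #2] limit_buy(price=99, qty=3): fills=none; bids=[#2:3@99] asks=[-]
After op 3 cancel(order #2): fills=none; bids=[-] asks=[-]
After op 4 [order #3] limit_buy(price=95, qty=9): fills=none; bids=[#3:9@95] asks=[-]
After op 5 [order #4] limit_buy(price=101, qty=10): fills=none; bids=[#4:10@101 #3:9@95] asks=[-]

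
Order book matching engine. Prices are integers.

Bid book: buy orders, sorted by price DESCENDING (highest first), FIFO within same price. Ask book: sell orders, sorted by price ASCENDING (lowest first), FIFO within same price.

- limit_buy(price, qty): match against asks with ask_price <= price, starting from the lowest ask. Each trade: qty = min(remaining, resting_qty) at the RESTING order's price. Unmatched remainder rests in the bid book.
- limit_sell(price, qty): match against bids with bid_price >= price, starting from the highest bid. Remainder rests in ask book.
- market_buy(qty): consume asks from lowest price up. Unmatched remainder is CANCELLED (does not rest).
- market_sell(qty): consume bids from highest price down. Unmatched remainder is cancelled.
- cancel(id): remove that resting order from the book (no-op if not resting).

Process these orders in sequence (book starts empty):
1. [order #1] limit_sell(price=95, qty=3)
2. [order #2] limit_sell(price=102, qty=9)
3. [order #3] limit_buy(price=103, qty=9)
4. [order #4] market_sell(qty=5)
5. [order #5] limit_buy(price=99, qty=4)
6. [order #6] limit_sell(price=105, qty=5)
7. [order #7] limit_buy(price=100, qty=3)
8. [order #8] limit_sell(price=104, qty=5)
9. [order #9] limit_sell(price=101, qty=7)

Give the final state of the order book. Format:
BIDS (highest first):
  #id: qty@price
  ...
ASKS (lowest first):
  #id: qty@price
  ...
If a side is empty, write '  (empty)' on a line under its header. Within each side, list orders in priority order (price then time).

Answer: BIDS (highest first):
  #7: 3@100
  #5: 4@99
ASKS (lowest first):
  #9: 7@101
  #2: 3@102
  #8: 5@104
  #6: 5@105

Derivation:
After op 1 [order #1] limit_sell(price=95, qty=3): fills=none; bids=[-] asks=[#1:3@95]
After op 2 [order #2] limit_sell(price=102, qty=9): fills=none; bids=[-] asks=[#1:3@95 #2:9@102]
After op 3 [order #3] limit_buy(price=103, qty=9): fills=#3x#1:3@95 #3x#2:6@102; bids=[-] asks=[#2:3@102]
After op 4 [order #4] market_sell(qty=5): fills=none; bids=[-] asks=[#2:3@102]
After op 5 [order #5] limit_buy(price=99, qty=4): fills=none; bids=[#5:4@99] asks=[#2:3@102]
After op 6 [order #6] limit_sell(price=105, qty=5): fills=none; bids=[#5:4@99] asks=[#2:3@102 #6:5@105]
After op 7 [order #7] limit_buy(price=100, qty=3): fills=none; bids=[#7:3@100 #5:4@99] asks=[#2:3@102 #6:5@105]
After op 8 [order #8] limit_sell(price=104, qty=5): fills=none; bids=[#7:3@100 #5:4@99] asks=[#2:3@102 #8:5@104 #6:5@105]
After op 9 [order #9] limit_sell(price=101, qty=7): fills=none; bids=[#7:3@100 #5:4@99] asks=[#9:7@101 #2:3@102 #8:5@104 #6:5@105]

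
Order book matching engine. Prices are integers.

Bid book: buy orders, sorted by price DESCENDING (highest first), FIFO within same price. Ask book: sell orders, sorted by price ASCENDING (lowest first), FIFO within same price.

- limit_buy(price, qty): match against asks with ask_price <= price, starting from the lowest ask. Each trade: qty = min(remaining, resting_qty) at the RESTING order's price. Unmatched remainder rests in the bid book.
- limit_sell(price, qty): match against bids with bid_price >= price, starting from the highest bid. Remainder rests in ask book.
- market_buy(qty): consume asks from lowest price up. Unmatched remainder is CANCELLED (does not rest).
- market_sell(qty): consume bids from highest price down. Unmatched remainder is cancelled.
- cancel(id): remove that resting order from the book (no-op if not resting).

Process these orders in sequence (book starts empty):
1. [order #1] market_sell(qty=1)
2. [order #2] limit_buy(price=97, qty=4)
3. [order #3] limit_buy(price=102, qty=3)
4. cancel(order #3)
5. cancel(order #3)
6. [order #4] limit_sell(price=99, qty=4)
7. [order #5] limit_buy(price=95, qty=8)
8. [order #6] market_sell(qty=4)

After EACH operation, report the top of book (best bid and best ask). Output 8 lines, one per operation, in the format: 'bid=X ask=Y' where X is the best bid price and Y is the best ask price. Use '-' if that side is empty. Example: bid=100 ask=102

Answer: bid=- ask=-
bid=97 ask=-
bid=102 ask=-
bid=97 ask=-
bid=97 ask=-
bid=97 ask=99
bid=97 ask=99
bid=95 ask=99

Derivation:
After op 1 [order #1] market_sell(qty=1): fills=none; bids=[-] asks=[-]
After op 2 [order #2] limit_buy(price=97, qty=4): fills=none; bids=[#2:4@97] asks=[-]
After op 3 [order #3] limit_buy(price=102, qty=3): fills=none; bids=[#3:3@102 #2:4@97] asks=[-]
After op 4 cancel(order #3): fills=none; bids=[#2:4@97] asks=[-]
After op 5 cancel(order #3): fills=none; bids=[#2:4@97] asks=[-]
After op 6 [order #4] limit_sell(price=99, qty=4): fills=none; bids=[#2:4@97] asks=[#4:4@99]
After op 7 [order #5] limit_buy(price=95, qty=8): fills=none; bids=[#2:4@97 #5:8@95] asks=[#4:4@99]
After op 8 [order #6] market_sell(qty=4): fills=#2x#6:4@97; bids=[#5:8@95] asks=[#4:4@99]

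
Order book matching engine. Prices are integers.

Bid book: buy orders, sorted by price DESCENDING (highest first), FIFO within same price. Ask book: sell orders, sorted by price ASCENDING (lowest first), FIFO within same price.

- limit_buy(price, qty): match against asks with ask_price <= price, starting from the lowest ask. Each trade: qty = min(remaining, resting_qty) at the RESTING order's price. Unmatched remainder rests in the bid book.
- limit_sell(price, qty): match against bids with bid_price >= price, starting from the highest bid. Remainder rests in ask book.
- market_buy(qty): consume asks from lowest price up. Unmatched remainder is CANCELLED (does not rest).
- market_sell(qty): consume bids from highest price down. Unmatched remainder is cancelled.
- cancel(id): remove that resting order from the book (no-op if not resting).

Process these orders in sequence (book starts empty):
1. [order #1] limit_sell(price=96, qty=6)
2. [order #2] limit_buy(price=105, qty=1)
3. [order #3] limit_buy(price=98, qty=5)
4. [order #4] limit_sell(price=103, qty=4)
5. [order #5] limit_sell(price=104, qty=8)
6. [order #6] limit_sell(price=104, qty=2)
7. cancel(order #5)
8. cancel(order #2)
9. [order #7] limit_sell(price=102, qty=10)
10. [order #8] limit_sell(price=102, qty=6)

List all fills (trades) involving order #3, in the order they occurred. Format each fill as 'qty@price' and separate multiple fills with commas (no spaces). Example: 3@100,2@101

After op 1 [order #1] limit_sell(price=96, qty=6): fills=none; bids=[-] asks=[#1:6@96]
After op 2 [order #2] limit_buy(price=105, qty=1): fills=#2x#1:1@96; bids=[-] asks=[#1:5@96]
After op 3 [order #3] limit_buy(price=98, qty=5): fills=#3x#1:5@96; bids=[-] asks=[-]
After op 4 [order #4] limit_sell(price=103, qty=4): fills=none; bids=[-] asks=[#4:4@103]
After op 5 [order #5] limit_sell(price=104, qty=8): fills=none; bids=[-] asks=[#4:4@103 #5:8@104]
After op 6 [order #6] limit_sell(price=104, qty=2): fills=none; bids=[-] asks=[#4:4@103 #5:8@104 #6:2@104]
After op 7 cancel(order #5): fills=none; bids=[-] asks=[#4:4@103 #6:2@104]
After op 8 cancel(order #2): fills=none; bids=[-] asks=[#4:4@103 #6:2@104]
After op 9 [order #7] limit_sell(price=102, qty=10): fills=none; bids=[-] asks=[#7:10@102 #4:4@103 #6:2@104]
After op 10 [order #8] limit_sell(price=102, qty=6): fills=none; bids=[-] asks=[#7:10@102 #8:6@102 #4:4@103 #6:2@104]

Answer: 5@96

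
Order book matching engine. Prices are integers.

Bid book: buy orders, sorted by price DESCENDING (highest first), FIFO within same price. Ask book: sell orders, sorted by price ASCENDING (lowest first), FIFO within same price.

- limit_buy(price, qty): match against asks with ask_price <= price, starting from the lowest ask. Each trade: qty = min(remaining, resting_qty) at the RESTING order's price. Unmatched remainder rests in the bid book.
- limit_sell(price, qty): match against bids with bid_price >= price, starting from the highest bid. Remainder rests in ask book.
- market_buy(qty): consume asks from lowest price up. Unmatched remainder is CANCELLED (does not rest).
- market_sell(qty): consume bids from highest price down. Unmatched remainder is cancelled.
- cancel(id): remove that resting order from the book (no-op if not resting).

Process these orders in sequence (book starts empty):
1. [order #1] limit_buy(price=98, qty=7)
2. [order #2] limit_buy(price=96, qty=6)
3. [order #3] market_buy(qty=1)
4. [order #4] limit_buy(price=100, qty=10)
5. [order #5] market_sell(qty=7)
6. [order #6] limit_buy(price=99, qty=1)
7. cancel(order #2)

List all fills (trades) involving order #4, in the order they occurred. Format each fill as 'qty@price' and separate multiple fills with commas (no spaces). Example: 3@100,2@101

Answer: 7@100

Derivation:
After op 1 [order #1] limit_buy(price=98, qty=7): fills=none; bids=[#1:7@98] asks=[-]
After op 2 [order #2] limit_buy(price=96, qty=6): fills=none; bids=[#1:7@98 #2:6@96] asks=[-]
After op 3 [order #3] market_buy(qty=1): fills=none; bids=[#1:7@98 #2:6@96] asks=[-]
After op 4 [order #4] limit_buy(price=100, qty=10): fills=none; bids=[#4:10@100 #1:7@98 #2:6@96] asks=[-]
After op 5 [order #5] market_sell(qty=7): fills=#4x#5:7@100; bids=[#4:3@100 #1:7@98 #2:6@96] asks=[-]
After op 6 [order #6] limit_buy(price=99, qty=1): fills=none; bids=[#4:3@100 #6:1@99 #1:7@98 #2:6@96] asks=[-]
After op 7 cancel(order #2): fills=none; bids=[#4:3@100 #6:1@99 #1:7@98] asks=[-]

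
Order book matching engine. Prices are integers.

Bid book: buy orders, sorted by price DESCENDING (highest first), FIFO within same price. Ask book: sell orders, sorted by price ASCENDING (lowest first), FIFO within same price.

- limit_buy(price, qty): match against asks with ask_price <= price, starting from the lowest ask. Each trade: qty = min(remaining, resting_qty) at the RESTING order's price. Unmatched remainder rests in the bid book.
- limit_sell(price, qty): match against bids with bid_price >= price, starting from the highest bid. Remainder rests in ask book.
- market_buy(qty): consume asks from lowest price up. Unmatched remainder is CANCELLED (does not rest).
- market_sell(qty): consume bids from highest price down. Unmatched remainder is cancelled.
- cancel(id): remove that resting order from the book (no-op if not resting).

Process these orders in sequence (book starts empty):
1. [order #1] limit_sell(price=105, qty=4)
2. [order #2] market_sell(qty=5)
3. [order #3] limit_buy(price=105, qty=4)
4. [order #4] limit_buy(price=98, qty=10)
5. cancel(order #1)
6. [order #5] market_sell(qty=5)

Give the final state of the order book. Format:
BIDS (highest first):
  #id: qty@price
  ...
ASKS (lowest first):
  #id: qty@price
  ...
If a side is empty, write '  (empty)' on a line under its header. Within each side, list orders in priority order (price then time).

Answer: BIDS (highest first):
  #4: 5@98
ASKS (lowest first):
  (empty)

Derivation:
After op 1 [order #1] limit_sell(price=105, qty=4): fills=none; bids=[-] asks=[#1:4@105]
After op 2 [order #2] market_sell(qty=5): fills=none; bids=[-] asks=[#1:4@105]
After op 3 [order #3] limit_buy(price=105, qty=4): fills=#3x#1:4@105; bids=[-] asks=[-]
After op 4 [order #4] limit_buy(price=98, qty=10): fills=none; bids=[#4:10@98] asks=[-]
After op 5 cancel(order #1): fills=none; bids=[#4:10@98] asks=[-]
After op 6 [order #5] market_sell(qty=5): fills=#4x#5:5@98; bids=[#4:5@98] asks=[-]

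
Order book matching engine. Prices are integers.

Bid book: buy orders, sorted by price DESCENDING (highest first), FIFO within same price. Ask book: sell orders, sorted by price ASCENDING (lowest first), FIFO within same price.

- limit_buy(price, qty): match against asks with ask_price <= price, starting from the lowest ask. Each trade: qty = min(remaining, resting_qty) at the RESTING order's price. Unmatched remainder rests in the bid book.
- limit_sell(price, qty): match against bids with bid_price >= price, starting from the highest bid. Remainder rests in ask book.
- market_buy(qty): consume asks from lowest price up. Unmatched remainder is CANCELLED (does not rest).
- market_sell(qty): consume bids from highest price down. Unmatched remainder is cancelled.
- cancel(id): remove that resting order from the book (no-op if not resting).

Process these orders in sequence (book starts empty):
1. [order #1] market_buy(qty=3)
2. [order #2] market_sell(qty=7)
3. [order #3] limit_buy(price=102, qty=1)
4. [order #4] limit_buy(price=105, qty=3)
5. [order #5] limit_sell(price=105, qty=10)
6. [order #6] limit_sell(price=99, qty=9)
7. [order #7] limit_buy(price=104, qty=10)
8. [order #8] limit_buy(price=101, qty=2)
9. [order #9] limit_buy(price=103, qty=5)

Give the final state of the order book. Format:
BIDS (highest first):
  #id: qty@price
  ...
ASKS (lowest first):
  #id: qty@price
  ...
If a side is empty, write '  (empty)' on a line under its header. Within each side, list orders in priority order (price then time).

After op 1 [order #1] market_buy(qty=3): fills=none; bids=[-] asks=[-]
After op 2 [order #2] market_sell(qty=7): fills=none; bids=[-] asks=[-]
After op 3 [order #3] limit_buy(price=102, qty=1): fills=none; bids=[#3:1@102] asks=[-]
After op 4 [order #4] limit_buy(price=105, qty=3): fills=none; bids=[#4:3@105 #3:1@102] asks=[-]
After op 5 [order #5] limit_sell(price=105, qty=10): fills=#4x#5:3@105; bids=[#3:1@102] asks=[#5:7@105]
After op 6 [order #6] limit_sell(price=99, qty=9): fills=#3x#6:1@102; bids=[-] asks=[#6:8@99 #5:7@105]
After op 7 [order #7] limit_buy(price=104, qty=10): fills=#7x#6:8@99; bids=[#7:2@104] asks=[#5:7@105]
After op 8 [order #8] limit_buy(price=101, qty=2): fills=none; bids=[#7:2@104 #8:2@101] asks=[#5:7@105]
After op 9 [order #9] limit_buy(price=103, qty=5): fills=none; bids=[#7:2@104 #9:5@103 #8:2@101] asks=[#5:7@105]

Answer: BIDS (highest first):
  #7: 2@104
  #9: 5@103
  #8: 2@101
ASKS (lowest first):
  #5: 7@105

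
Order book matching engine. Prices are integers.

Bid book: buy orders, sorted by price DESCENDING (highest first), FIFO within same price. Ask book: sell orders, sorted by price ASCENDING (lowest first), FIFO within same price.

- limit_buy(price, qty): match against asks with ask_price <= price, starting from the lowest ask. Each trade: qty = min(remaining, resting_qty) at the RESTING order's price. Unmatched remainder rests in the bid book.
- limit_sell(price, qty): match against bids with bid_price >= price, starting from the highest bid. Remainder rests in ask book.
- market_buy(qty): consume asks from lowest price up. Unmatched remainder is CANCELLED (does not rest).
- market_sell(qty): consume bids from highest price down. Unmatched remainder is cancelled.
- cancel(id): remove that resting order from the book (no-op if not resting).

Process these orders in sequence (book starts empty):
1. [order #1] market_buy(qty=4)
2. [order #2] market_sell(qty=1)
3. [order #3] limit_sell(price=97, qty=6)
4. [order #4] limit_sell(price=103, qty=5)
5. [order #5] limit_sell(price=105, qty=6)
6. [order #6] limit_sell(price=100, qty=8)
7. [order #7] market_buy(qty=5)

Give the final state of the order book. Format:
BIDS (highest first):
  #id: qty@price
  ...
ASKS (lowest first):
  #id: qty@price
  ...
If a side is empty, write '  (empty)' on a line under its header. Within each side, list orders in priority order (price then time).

Answer: BIDS (highest first):
  (empty)
ASKS (lowest first):
  #3: 1@97
  #6: 8@100
  #4: 5@103
  #5: 6@105

Derivation:
After op 1 [order #1] market_buy(qty=4): fills=none; bids=[-] asks=[-]
After op 2 [order #2] market_sell(qty=1): fills=none; bids=[-] asks=[-]
After op 3 [order #3] limit_sell(price=97, qty=6): fills=none; bids=[-] asks=[#3:6@97]
After op 4 [order #4] limit_sell(price=103, qty=5): fills=none; bids=[-] asks=[#3:6@97 #4:5@103]
After op 5 [order #5] limit_sell(price=105, qty=6): fills=none; bids=[-] asks=[#3:6@97 #4:5@103 #5:6@105]
After op 6 [order #6] limit_sell(price=100, qty=8): fills=none; bids=[-] asks=[#3:6@97 #6:8@100 #4:5@103 #5:6@105]
After op 7 [order #7] market_buy(qty=5): fills=#7x#3:5@97; bids=[-] asks=[#3:1@97 #6:8@100 #4:5@103 #5:6@105]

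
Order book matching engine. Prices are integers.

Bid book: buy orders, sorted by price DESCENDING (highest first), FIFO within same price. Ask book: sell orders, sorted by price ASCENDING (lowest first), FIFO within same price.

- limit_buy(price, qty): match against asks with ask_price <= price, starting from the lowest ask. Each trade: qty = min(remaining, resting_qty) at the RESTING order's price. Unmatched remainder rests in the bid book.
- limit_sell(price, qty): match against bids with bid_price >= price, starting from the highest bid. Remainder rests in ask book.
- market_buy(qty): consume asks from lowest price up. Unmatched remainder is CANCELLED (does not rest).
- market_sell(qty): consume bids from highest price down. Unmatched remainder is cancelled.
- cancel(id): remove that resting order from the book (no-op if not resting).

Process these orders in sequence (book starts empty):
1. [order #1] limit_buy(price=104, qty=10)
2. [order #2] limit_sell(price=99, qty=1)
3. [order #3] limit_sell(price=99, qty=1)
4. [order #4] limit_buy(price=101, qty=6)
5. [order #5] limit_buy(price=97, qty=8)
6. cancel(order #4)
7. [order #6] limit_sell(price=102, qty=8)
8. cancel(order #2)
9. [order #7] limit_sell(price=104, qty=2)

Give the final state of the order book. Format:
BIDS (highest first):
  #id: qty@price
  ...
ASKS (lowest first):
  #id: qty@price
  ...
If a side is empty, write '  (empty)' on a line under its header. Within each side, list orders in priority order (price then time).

After op 1 [order #1] limit_buy(price=104, qty=10): fills=none; bids=[#1:10@104] asks=[-]
After op 2 [order #2] limit_sell(price=99, qty=1): fills=#1x#2:1@104; bids=[#1:9@104] asks=[-]
After op 3 [order #3] limit_sell(price=99, qty=1): fills=#1x#3:1@104; bids=[#1:8@104] asks=[-]
After op 4 [order #4] limit_buy(price=101, qty=6): fills=none; bids=[#1:8@104 #4:6@101] asks=[-]
After op 5 [order #5] limit_buy(price=97, qty=8): fills=none; bids=[#1:8@104 #4:6@101 #5:8@97] asks=[-]
After op 6 cancel(order #4): fills=none; bids=[#1:8@104 #5:8@97] asks=[-]
After op 7 [order #6] limit_sell(price=102, qty=8): fills=#1x#6:8@104; bids=[#5:8@97] asks=[-]
After op 8 cancel(order #2): fills=none; bids=[#5:8@97] asks=[-]
After op 9 [order #7] limit_sell(price=104, qty=2): fills=none; bids=[#5:8@97] asks=[#7:2@104]

Answer: BIDS (highest first):
  #5: 8@97
ASKS (lowest first):
  #7: 2@104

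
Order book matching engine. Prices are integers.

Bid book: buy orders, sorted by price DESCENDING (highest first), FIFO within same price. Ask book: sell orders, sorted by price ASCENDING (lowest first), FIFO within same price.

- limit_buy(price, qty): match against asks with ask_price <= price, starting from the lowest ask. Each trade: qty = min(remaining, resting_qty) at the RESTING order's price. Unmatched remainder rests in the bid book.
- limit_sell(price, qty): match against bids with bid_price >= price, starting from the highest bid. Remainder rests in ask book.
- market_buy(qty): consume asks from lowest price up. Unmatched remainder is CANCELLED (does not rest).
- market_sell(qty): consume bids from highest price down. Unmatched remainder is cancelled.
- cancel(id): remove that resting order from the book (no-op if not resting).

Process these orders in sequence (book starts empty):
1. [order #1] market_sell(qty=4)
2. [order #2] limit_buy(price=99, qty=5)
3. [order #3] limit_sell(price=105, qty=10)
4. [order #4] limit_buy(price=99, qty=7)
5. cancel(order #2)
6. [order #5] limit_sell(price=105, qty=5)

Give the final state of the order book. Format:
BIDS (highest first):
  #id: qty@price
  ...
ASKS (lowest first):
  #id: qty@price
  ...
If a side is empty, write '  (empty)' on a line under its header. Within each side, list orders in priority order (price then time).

Answer: BIDS (highest first):
  #4: 7@99
ASKS (lowest first):
  #3: 10@105
  #5: 5@105

Derivation:
After op 1 [order #1] market_sell(qty=4): fills=none; bids=[-] asks=[-]
After op 2 [order #2] limit_buy(price=99, qty=5): fills=none; bids=[#2:5@99] asks=[-]
After op 3 [order #3] limit_sell(price=105, qty=10): fills=none; bids=[#2:5@99] asks=[#3:10@105]
After op 4 [order #4] limit_buy(price=99, qty=7): fills=none; bids=[#2:5@99 #4:7@99] asks=[#3:10@105]
After op 5 cancel(order #2): fills=none; bids=[#4:7@99] asks=[#3:10@105]
After op 6 [order #5] limit_sell(price=105, qty=5): fills=none; bids=[#4:7@99] asks=[#3:10@105 #5:5@105]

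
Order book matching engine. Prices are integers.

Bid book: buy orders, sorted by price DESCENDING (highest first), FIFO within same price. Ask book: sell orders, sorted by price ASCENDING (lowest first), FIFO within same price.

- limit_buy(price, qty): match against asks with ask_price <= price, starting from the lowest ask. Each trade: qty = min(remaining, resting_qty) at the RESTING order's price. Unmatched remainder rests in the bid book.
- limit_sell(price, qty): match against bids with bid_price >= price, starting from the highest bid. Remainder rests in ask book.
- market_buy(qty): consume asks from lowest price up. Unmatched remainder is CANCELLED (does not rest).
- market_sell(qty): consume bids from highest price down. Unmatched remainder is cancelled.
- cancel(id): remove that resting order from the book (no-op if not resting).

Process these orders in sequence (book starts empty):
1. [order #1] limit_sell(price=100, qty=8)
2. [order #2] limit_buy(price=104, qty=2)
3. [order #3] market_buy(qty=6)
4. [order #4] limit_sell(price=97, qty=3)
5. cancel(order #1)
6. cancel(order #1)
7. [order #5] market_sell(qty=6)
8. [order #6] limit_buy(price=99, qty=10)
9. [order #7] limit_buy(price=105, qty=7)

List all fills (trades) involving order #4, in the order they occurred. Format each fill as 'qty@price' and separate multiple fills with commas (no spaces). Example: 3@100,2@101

After op 1 [order #1] limit_sell(price=100, qty=8): fills=none; bids=[-] asks=[#1:8@100]
After op 2 [order #2] limit_buy(price=104, qty=2): fills=#2x#1:2@100; bids=[-] asks=[#1:6@100]
After op 3 [order #3] market_buy(qty=6): fills=#3x#1:6@100; bids=[-] asks=[-]
After op 4 [order #4] limit_sell(price=97, qty=3): fills=none; bids=[-] asks=[#4:3@97]
After op 5 cancel(order #1): fills=none; bids=[-] asks=[#4:3@97]
After op 6 cancel(order #1): fills=none; bids=[-] asks=[#4:3@97]
After op 7 [order #5] market_sell(qty=6): fills=none; bids=[-] asks=[#4:3@97]
After op 8 [order #6] limit_buy(price=99, qty=10): fills=#6x#4:3@97; bids=[#6:7@99] asks=[-]
After op 9 [order #7] limit_buy(price=105, qty=7): fills=none; bids=[#7:7@105 #6:7@99] asks=[-]

Answer: 3@97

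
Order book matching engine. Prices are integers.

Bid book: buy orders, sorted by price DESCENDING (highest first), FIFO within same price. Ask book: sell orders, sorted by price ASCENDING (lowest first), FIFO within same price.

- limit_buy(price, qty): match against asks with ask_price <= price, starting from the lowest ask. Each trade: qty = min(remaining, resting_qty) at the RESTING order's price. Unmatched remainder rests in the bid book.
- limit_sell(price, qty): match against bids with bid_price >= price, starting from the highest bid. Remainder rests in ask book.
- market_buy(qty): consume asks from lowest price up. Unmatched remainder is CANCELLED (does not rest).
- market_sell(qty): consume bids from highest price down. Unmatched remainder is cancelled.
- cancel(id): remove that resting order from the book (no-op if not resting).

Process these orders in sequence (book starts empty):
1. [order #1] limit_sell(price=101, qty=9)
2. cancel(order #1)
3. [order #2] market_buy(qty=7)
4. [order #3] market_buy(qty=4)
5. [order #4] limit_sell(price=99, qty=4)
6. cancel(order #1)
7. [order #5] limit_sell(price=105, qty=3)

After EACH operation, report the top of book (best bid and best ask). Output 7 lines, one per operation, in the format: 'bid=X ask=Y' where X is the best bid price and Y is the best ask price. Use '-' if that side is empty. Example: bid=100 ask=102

After op 1 [order #1] limit_sell(price=101, qty=9): fills=none; bids=[-] asks=[#1:9@101]
After op 2 cancel(order #1): fills=none; bids=[-] asks=[-]
After op 3 [order #2] market_buy(qty=7): fills=none; bids=[-] asks=[-]
After op 4 [order #3] market_buy(qty=4): fills=none; bids=[-] asks=[-]
After op 5 [order #4] limit_sell(price=99, qty=4): fills=none; bids=[-] asks=[#4:4@99]
After op 6 cancel(order #1): fills=none; bids=[-] asks=[#4:4@99]
After op 7 [order #5] limit_sell(price=105, qty=3): fills=none; bids=[-] asks=[#4:4@99 #5:3@105]

Answer: bid=- ask=101
bid=- ask=-
bid=- ask=-
bid=- ask=-
bid=- ask=99
bid=- ask=99
bid=- ask=99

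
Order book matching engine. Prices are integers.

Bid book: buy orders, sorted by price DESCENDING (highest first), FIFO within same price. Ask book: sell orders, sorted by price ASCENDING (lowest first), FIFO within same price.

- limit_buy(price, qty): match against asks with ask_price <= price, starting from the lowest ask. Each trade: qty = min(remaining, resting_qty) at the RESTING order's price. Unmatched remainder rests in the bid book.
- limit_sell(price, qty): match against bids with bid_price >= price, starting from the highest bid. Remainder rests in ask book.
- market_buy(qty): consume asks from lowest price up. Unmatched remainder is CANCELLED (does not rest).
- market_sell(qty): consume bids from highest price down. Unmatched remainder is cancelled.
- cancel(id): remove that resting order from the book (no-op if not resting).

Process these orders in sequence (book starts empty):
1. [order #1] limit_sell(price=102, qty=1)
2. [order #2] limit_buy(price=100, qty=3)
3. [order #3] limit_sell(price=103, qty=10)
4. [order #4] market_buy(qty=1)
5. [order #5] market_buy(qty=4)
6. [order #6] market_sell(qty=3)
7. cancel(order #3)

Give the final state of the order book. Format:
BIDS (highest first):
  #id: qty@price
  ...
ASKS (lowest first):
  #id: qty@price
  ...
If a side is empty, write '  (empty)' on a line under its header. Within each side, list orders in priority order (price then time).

After op 1 [order #1] limit_sell(price=102, qty=1): fills=none; bids=[-] asks=[#1:1@102]
After op 2 [order #2] limit_buy(price=100, qty=3): fills=none; bids=[#2:3@100] asks=[#1:1@102]
After op 3 [order #3] limit_sell(price=103, qty=10): fills=none; bids=[#2:3@100] asks=[#1:1@102 #3:10@103]
After op 4 [order #4] market_buy(qty=1): fills=#4x#1:1@102; bids=[#2:3@100] asks=[#3:10@103]
After op 5 [order #5] market_buy(qty=4): fills=#5x#3:4@103; bids=[#2:3@100] asks=[#3:6@103]
After op 6 [order #6] market_sell(qty=3): fills=#2x#6:3@100; bids=[-] asks=[#3:6@103]
After op 7 cancel(order #3): fills=none; bids=[-] asks=[-]

Answer: BIDS (highest first):
  (empty)
ASKS (lowest first):
  (empty)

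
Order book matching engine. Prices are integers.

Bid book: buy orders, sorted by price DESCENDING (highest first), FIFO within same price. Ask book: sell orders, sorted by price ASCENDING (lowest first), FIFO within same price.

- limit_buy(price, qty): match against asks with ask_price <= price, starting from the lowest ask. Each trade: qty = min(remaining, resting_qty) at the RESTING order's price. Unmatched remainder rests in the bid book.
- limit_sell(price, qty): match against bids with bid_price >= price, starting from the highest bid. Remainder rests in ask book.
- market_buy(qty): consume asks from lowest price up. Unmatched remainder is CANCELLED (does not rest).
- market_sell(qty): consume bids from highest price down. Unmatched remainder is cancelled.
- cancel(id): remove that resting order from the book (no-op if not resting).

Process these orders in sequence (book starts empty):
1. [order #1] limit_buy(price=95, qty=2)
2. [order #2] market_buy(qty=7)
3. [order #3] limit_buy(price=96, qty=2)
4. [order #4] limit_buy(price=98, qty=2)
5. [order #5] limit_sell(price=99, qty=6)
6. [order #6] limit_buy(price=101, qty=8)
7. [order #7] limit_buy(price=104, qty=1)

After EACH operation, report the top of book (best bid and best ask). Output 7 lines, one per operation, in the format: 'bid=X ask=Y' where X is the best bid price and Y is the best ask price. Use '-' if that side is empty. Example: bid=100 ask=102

After op 1 [order #1] limit_buy(price=95, qty=2): fills=none; bids=[#1:2@95] asks=[-]
After op 2 [order #2] market_buy(qty=7): fills=none; bids=[#1:2@95] asks=[-]
After op 3 [order #3] limit_buy(price=96, qty=2): fills=none; bids=[#3:2@96 #1:2@95] asks=[-]
After op 4 [order #4] limit_buy(price=98, qty=2): fills=none; bids=[#4:2@98 #3:2@96 #1:2@95] asks=[-]
After op 5 [order #5] limit_sell(price=99, qty=6): fills=none; bids=[#4:2@98 #3:2@96 #1:2@95] asks=[#5:6@99]
After op 6 [order #6] limit_buy(price=101, qty=8): fills=#6x#5:6@99; bids=[#6:2@101 #4:2@98 #3:2@96 #1:2@95] asks=[-]
After op 7 [order #7] limit_buy(price=104, qty=1): fills=none; bids=[#7:1@104 #6:2@101 #4:2@98 #3:2@96 #1:2@95] asks=[-]

Answer: bid=95 ask=-
bid=95 ask=-
bid=96 ask=-
bid=98 ask=-
bid=98 ask=99
bid=101 ask=-
bid=104 ask=-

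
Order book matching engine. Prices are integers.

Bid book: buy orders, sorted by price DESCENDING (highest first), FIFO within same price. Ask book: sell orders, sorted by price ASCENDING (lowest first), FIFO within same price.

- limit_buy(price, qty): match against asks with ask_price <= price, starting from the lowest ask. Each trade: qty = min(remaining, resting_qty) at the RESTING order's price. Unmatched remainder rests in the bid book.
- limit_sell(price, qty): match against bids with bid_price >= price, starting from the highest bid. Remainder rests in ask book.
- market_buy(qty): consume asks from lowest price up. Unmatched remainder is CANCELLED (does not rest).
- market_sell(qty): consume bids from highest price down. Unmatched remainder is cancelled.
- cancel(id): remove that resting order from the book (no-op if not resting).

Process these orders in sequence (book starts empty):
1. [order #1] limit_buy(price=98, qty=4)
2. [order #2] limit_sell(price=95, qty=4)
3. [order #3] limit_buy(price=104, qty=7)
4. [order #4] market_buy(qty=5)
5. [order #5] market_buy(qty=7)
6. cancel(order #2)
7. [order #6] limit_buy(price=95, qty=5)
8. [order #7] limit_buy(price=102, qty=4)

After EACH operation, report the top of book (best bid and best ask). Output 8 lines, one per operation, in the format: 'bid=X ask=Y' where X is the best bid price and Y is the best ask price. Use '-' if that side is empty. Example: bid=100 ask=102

Answer: bid=98 ask=-
bid=- ask=-
bid=104 ask=-
bid=104 ask=-
bid=104 ask=-
bid=104 ask=-
bid=104 ask=-
bid=104 ask=-

Derivation:
After op 1 [order #1] limit_buy(price=98, qty=4): fills=none; bids=[#1:4@98] asks=[-]
After op 2 [order #2] limit_sell(price=95, qty=4): fills=#1x#2:4@98; bids=[-] asks=[-]
After op 3 [order #3] limit_buy(price=104, qty=7): fills=none; bids=[#3:7@104] asks=[-]
After op 4 [order #4] market_buy(qty=5): fills=none; bids=[#3:7@104] asks=[-]
After op 5 [order #5] market_buy(qty=7): fills=none; bids=[#3:7@104] asks=[-]
After op 6 cancel(order #2): fills=none; bids=[#3:7@104] asks=[-]
After op 7 [order #6] limit_buy(price=95, qty=5): fills=none; bids=[#3:7@104 #6:5@95] asks=[-]
After op 8 [order #7] limit_buy(price=102, qty=4): fills=none; bids=[#3:7@104 #7:4@102 #6:5@95] asks=[-]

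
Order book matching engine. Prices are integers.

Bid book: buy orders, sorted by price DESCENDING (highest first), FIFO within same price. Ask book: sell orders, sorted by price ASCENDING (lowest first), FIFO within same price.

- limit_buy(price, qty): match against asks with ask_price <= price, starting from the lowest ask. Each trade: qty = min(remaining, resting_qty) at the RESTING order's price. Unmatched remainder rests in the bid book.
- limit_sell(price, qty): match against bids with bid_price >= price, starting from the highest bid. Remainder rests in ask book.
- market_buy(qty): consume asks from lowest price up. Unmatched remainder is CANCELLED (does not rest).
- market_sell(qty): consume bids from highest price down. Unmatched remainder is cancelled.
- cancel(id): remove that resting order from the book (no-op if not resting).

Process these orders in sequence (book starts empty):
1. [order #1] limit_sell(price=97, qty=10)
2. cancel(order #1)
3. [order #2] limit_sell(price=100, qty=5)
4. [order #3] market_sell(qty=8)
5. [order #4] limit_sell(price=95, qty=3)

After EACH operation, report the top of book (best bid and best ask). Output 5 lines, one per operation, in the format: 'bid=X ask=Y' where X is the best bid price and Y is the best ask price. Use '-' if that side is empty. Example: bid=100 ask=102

After op 1 [order #1] limit_sell(price=97, qty=10): fills=none; bids=[-] asks=[#1:10@97]
After op 2 cancel(order #1): fills=none; bids=[-] asks=[-]
After op 3 [order #2] limit_sell(price=100, qty=5): fills=none; bids=[-] asks=[#2:5@100]
After op 4 [order #3] market_sell(qty=8): fills=none; bids=[-] asks=[#2:5@100]
After op 5 [order #4] limit_sell(price=95, qty=3): fills=none; bids=[-] asks=[#4:3@95 #2:5@100]

Answer: bid=- ask=97
bid=- ask=-
bid=- ask=100
bid=- ask=100
bid=- ask=95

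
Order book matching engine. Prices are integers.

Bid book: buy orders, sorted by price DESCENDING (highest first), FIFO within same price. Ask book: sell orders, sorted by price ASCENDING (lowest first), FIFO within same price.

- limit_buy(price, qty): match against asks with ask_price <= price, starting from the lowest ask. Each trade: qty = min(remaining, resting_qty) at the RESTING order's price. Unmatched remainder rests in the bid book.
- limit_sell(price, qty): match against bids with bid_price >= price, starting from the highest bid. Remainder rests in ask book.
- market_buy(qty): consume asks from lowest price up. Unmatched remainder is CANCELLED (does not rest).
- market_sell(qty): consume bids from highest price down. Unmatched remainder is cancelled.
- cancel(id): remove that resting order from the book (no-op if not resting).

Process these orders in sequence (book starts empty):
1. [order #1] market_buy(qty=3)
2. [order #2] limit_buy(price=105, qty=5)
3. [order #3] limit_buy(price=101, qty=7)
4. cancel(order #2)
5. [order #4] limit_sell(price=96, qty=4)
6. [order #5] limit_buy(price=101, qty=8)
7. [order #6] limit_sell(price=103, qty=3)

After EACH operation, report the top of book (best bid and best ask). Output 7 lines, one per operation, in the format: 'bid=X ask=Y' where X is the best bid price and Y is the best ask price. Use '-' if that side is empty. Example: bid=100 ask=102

After op 1 [order #1] market_buy(qty=3): fills=none; bids=[-] asks=[-]
After op 2 [order #2] limit_buy(price=105, qty=5): fills=none; bids=[#2:5@105] asks=[-]
After op 3 [order #3] limit_buy(price=101, qty=7): fills=none; bids=[#2:5@105 #3:7@101] asks=[-]
After op 4 cancel(order #2): fills=none; bids=[#3:7@101] asks=[-]
After op 5 [order #4] limit_sell(price=96, qty=4): fills=#3x#4:4@101; bids=[#3:3@101] asks=[-]
After op 6 [order #5] limit_buy(price=101, qty=8): fills=none; bids=[#3:3@101 #5:8@101] asks=[-]
After op 7 [order #6] limit_sell(price=103, qty=3): fills=none; bids=[#3:3@101 #5:8@101] asks=[#6:3@103]

Answer: bid=- ask=-
bid=105 ask=-
bid=105 ask=-
bid=101 ask=-
bid=101 ask=-
bid=101 ask=-
bid=101 ask=103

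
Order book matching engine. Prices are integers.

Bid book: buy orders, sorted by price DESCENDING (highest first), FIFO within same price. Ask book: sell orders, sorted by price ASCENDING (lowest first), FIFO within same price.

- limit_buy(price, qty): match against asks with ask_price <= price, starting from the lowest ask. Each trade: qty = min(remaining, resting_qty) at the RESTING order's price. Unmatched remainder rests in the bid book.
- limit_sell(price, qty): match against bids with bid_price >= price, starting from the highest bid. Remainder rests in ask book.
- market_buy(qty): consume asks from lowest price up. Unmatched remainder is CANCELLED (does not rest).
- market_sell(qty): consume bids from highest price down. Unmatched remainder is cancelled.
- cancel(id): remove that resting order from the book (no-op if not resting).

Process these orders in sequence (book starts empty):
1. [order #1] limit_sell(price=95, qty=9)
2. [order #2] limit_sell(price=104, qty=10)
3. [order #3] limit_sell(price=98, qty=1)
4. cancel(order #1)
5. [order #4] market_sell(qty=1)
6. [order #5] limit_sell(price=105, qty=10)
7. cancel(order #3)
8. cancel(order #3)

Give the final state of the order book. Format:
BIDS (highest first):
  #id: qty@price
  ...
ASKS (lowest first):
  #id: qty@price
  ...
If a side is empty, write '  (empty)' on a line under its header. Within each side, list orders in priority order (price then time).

Answer: BIDS (highest first):
  (empty)
ASKS (lowest first):
  #2: 10@104
  #5: 10@105

Derivation:
After op 1 [order #1] limit_sell(price=95, qty=9): fills=none; bids=[-] asks=[#1:9@95]
After op 2 [order #2] limit_sell(price=104, qty=10): fills=none; bids=[-] asks=[#1:9@95 #2:10@104]
After op 3 [order #3] limit_sell(price=98, qty=1): fills=none; bids=[-] asks=[#1:9@95 #3:1@98 #2:10@104]
After op 4 cancel(order #1): fills=none; bids=[-] asks=[#3:1@98 #2:10@104]
After op 5 [order #4] market_sell(qty=1): fills=none; bids=[-] asks=[#3:1@98 #2:10@104]
After op 6 [order #5] limit_sell(price=105, qty=10): fills=none; bids=[-] asks=[#3:1@98 #2:10@104 #5:10@105]
After op 7 cancel(order #3): fills=none; bids=[-] asks=[#2:10@104 #5:10@105]
After op 8 cancel(order #3): fills=none; bids=[-] asks=[#2:10@104 #5:10@105]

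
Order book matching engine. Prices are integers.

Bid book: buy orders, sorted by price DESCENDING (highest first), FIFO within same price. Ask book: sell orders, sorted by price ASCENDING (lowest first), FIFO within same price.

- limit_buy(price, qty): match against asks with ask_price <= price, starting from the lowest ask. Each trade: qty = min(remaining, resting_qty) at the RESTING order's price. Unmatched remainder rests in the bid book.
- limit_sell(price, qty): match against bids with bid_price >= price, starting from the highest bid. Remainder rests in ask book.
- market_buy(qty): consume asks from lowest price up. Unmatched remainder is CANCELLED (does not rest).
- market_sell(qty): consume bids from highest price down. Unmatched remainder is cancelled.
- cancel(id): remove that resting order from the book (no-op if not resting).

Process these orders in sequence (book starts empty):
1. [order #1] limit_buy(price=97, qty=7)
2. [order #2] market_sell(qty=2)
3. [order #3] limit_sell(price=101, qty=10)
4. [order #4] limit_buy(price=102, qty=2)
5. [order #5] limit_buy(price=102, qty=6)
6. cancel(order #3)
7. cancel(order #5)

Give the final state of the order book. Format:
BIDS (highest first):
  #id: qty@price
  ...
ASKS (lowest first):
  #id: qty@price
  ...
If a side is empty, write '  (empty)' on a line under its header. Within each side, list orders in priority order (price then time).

After op 1 [order #1] limit_buy(price=97, qty=7): fills=none; bids=[#1:7@97] asks=[-]
After op 2 [order #2] market_sell(qty=2): fills=#1x#2:2@97; bids=[#1:5@97] asks=[-]
After op 3 [order #3] limit_sell(price=101, qty=10): fills=none; bids=[#1:5@97] asks=[#3:10@101]
After op 4 [order #4] limit_buy(price=102, qty=2): fills=#4x#3:2@101; bids=[#1:5@97] asks=[#3:8@101]
After op 5 [order #5] limit_buy(price=102, qty=6): fills=#5x#3:6@101; bids=[#1:5@97] asks=[#3:2@101]
After op 6 cancel(order #3): fills=none; bids=[#1:5@97] asks=[-]
After op 7 cancel(order #5): fills=none; bids=[#1:5@97] asks=[-]

Answer: BIDS (highest first):
  #1: 5@97
ASKS (lowest first):
  (empty)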